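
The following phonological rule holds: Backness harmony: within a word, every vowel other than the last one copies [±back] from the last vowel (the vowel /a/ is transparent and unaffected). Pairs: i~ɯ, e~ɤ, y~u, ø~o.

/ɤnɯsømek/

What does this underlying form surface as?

[enisømek]

/ɤ/ harmonizes with /e/ ([-back]) → [e]
/ɯ/ harmonizes with /e/ ([-back]) → [i]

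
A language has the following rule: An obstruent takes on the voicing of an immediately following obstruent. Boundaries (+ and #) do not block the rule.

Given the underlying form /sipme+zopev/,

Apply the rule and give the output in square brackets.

[sipme+zopev]

no segment meets the rule's conditions; no change.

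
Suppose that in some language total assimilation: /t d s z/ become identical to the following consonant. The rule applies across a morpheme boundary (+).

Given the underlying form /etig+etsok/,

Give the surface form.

[etig+essok]

/t/ before /s/ → [s] (total assimilation)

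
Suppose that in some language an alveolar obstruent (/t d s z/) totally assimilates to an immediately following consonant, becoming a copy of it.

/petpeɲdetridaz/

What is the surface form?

[peppeɲderridaz]

/t/ before /p/ → [p] (total assimilation)
/t/ before /r/ → [r] (total assimilation)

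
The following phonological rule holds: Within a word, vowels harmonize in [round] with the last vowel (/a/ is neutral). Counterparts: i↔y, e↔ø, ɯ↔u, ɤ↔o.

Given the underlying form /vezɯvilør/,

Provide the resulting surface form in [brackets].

[vøzuvylør]

/e/ harmonizes with /ø/ ([+round]) → [ø]
/ɯ/ harmonizes with /ø/ ([+round]) → [u]
/i/ harmonizes with /ø/ ([+round]) → [y]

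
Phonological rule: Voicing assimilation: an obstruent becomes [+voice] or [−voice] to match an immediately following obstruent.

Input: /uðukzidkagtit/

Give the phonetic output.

/k/ before /z/ (voiced) → [g]
/d/ before /k/ (voiceless) → [t]
/g/ before /t/ (voiceless) → [k]

[uðugzitkaktit]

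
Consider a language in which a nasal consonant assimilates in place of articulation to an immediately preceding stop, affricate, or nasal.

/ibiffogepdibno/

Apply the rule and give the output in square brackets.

[ibiffogepdibmo]

/n/ after /b/ (labial) → [m]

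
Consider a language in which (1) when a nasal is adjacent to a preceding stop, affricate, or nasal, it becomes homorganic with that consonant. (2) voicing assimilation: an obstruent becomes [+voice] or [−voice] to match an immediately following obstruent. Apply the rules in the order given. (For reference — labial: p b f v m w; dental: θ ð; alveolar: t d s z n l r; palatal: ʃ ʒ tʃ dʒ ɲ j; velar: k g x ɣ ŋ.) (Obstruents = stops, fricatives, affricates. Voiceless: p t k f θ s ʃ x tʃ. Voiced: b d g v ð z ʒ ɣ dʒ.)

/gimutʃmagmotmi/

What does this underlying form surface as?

[gimutʃɲagŋotni]

Rule 1: /m/ after /tʃ/ (palatal) → [ɲ]
Rule 1: /m/ after /g/ (velar) → [ŋ]
Rule 1: /m/ after /t/ (alveolar) → [n]
After rule 1: gimutʃɲagŋotni
Rule 2: no segment meets the rule's conditions; no change.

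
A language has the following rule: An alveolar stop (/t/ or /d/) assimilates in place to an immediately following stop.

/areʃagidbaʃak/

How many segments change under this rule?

1

/d/ before /b/ (labial) → [b]
1 segment changes.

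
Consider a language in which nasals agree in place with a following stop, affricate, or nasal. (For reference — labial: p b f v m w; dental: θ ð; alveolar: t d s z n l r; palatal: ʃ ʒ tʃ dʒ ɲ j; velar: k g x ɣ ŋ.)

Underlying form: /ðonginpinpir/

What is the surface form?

/n/ before /g/ (velar) → [ŋ]
/n/ before /p/ (labial) → [m]
/n/ before /p/ (labial) → [m]

[ðoŋgimpimpir]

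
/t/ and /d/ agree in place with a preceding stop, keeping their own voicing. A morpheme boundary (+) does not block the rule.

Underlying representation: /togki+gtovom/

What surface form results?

/t/ after /g/ (velar) → [k]

[togki+gkovom]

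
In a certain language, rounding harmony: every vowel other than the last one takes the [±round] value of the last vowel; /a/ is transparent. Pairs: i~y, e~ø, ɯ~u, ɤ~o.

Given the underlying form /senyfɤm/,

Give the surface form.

/y/ harmonizes with /ɤ/ ([-round]) → [i]

[senifɤm]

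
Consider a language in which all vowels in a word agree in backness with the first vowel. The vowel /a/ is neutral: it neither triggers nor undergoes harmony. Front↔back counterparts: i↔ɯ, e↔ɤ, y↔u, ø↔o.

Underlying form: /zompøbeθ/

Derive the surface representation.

[zompobɤθ]

/ø/ harmonizes with /o/ ([+back]) → [o]
/e/ harmonizes with /o/ ([+back]) → [ɤ]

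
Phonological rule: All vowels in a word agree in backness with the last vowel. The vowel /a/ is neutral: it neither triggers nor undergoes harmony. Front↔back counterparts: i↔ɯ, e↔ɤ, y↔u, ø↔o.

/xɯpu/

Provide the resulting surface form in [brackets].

[xɯpu]

no segment meets the rule's conditions; no change.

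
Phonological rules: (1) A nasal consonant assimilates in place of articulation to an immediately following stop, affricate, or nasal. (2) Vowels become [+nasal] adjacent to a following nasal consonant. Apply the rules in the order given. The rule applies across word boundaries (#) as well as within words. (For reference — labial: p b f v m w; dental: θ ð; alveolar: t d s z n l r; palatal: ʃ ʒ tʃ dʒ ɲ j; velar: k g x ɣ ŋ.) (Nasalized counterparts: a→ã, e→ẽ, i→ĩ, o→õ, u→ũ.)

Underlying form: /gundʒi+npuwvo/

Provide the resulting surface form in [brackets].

[gũɲdʒĩ+mpuwvo]

Rule 1: /n/ before /dʒ/ (palatal) → [ɲ]
Rule 1: /n/ before /p/ (labial) → [m]
After rule 1: guɲdʒi+mpuwvo
Rule 2: /u/ before nasal /ɲ/ → [ũ]
Rule 2: /i/ before nasal /m/ → [ĩ]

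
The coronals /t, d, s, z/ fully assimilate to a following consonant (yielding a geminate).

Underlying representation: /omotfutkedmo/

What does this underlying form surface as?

/t/ before /f/ → [f] (total assimilation)
/t/ before /k/ → [k] (total assimilation)
/d/ before /m/ → [m] (total assimilation)

[omoffukkemmo]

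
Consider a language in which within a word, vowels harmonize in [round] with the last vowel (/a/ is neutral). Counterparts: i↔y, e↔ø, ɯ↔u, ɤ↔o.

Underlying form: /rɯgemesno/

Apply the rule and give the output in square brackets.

[rugømøsno]

/ɯ/ harmonizes with /o/ ([+round]) → [u]
/e/ harmonizes with /o/ ([+round]) → [ø]
/e/ harmonizes with /o/ ([+round]) → [ø]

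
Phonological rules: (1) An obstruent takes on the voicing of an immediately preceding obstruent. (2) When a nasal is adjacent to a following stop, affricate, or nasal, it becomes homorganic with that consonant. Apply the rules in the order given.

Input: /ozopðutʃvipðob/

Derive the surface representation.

Rule 1: /ð/ after /p/ (voiceless) → [θ]
Rule 1: /v/ after /tʃ/ (voiceless) → [f]
Rule 1: /ð/ after /p/ (voiceless) → [θ]
After rule 1: ozopθutʃfipθob
Rule 2: no segment meets the rule's conditions; no change.

[ozopθutʃfipθob]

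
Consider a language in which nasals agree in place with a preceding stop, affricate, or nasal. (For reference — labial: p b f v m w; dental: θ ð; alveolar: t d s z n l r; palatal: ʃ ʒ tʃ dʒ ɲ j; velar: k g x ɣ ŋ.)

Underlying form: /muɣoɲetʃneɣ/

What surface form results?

[muɣoɲetʃɲeɣ]

/n/ after /tʃ/ (palatal) → [ɲ]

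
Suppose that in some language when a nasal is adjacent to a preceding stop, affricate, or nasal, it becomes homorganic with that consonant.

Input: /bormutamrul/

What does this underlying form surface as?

[bormutamrul]

no segment meets the rule's conditions; no change.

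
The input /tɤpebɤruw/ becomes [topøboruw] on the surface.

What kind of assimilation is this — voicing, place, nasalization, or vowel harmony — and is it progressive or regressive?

/ɤ/→[o] /e/→[ø] /ɤ/→[o].
Vowels agree with the last vowel, so the harmony is regressive.

vowel harmony, regressive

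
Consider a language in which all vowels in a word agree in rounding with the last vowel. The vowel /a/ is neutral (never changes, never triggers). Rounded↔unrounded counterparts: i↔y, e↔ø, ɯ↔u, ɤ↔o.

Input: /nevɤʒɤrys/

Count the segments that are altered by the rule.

3

/e/ harmonizes with /y/ ([+round]) → [ø]
/ɤ/ harmonizes with /y/ ([+round]) → [o]
/ɤ/ harmonizes with /y/ ([+round]) → [o]
3 segments change.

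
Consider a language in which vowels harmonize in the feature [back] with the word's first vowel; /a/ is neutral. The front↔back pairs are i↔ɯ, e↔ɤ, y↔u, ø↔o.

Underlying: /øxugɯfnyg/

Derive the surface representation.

[øxygifnyg]

/u/ harmonizes with /ø/ ([-back]) → [y]
/ɯ/ harmonizes with /ø/ ([-back]) → [i]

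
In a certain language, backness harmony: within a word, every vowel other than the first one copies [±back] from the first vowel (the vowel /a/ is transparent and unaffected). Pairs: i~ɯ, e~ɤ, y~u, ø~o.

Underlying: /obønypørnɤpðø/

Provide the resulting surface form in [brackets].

/ø/ harmonizes with /o/ ([+back]) → [o]
/y/ harmonizes with /o/ ([+back]) → [u]
/ø/ harmonizes with /o/ ([+back]) → [o]
/ø/ harmonizes with /o/ ([+back]) → [o]

[obonupornɤpðo]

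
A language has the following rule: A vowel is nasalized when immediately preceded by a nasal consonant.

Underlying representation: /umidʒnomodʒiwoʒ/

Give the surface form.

[umĩdʒnõmõdʒiwoʒ]

/i/ after nasal /m/ → [ĩ]
/o/ after nasal /n/ → [õ]
/o/ after nasal /m/ → [õ]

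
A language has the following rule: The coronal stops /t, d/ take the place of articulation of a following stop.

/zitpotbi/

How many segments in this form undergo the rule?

/t/ before /p/ (labial) → [p]
/t/ before /b/ (labial) → [p]
2 segments change.

2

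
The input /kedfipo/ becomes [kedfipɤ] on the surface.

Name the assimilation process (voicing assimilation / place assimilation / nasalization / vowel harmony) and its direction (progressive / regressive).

/o/→[ɤ].
Vowels agree with the first vowel, so the harmony is progressive.

vowel harmony, progressive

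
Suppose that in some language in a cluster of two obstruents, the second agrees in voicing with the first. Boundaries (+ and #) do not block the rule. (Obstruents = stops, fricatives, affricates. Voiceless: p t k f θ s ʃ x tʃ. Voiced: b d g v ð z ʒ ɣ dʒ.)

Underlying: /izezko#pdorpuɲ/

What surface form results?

[izezgo#ptorpuɲ]

/k/ after /z/ (voiced) → [g]
/d/ after /p/ (voiceless) → [t]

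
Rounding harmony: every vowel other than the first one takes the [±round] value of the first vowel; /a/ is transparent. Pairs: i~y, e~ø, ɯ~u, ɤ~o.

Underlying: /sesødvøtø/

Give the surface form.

/ø/ harmonizes with /e/ ([-round]) → [e]
/ø/ harmonizes with /e/ ([-round]) → [e]
/ø/ harmonizes with /e/ ([-round]) → [e]

[sesedvete]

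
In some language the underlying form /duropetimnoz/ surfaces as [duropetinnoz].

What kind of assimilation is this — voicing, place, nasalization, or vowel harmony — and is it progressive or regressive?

/m/→[n].
Each target copies a feature from the following segment, so the direction is regressive.

place assimilation, regressive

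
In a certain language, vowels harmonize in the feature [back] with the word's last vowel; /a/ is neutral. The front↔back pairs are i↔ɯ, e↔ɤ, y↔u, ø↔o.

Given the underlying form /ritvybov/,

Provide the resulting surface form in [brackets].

[rɯtvubov]

/i/ harmonizes with /o/ ([+back]) → [ɯ]
/y/ harmonizes with /o/ ([+back]) → [u]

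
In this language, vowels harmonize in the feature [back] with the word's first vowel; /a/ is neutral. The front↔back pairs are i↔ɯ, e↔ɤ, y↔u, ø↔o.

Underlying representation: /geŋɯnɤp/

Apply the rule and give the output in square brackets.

[geŋinep]

/ɯ/ harmonizes with /e/ ([-back]) → [i]
/ɤ/ harmonizes with /e/ ([-back]) → [e]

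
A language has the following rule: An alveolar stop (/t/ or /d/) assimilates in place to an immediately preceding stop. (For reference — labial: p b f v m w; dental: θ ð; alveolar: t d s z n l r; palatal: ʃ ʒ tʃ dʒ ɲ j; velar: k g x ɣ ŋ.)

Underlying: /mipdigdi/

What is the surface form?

/d/ after /p/ (labial) → [b]
/d/ after /g/ (velar) → [g]

[mipbiggi]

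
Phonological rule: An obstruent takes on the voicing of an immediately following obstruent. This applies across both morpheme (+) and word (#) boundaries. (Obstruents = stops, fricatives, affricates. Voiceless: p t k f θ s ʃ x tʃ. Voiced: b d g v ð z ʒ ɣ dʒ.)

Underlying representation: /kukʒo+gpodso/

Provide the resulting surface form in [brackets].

[kugʒo+kpotso]

/k/ before /ʒ/ (voiced) → [g]
/g/ before /p/ (voiceless) → [k]
/d/ before /s/ (voiceless) → [t]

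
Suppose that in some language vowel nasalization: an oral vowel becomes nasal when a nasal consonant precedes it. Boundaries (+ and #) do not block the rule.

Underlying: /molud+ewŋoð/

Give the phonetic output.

[mõlud+ewŋõð]

/o/ after nasal /m/ → [õ]
/o/ after nasal /ŋ/ → [õ]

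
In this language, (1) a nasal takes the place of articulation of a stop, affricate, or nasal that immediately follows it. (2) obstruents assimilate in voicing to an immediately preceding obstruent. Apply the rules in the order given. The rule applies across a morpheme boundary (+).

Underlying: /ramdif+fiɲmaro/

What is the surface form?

Rule 1: /m/ before /d/ (alveolar) → [n]
Rule 1: /ɲ/ before /m/ (labial) → [m]
After rule 1: randif+fimmaro
Rule 2: no segment meets the rule's conditions; no change.

[randif+fimmaro]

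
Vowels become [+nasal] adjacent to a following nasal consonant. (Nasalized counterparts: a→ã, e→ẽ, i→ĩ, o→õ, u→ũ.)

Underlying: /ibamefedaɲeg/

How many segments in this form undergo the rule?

/a/ before nasal /m/ → [ã]
/a/ before nasal /ɲ/ → [ã]
2 segments change.

2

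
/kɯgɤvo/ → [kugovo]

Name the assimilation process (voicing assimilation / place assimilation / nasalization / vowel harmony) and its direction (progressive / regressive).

vowel harmony, regressive

/ɯ/→[u] /ɤ/→[o].
Vowels agree with the last vowel, so the harmony is regressive.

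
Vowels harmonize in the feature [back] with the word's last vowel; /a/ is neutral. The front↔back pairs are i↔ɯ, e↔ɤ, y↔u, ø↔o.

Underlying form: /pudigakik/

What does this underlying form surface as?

[pydigakik]

/u/ harmonizes with /i/ ([-back]) → [y]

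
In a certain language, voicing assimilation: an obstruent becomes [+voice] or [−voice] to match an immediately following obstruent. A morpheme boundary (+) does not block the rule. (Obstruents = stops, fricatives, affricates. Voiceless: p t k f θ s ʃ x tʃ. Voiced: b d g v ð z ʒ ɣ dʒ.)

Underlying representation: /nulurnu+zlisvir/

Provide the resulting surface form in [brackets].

[nulurnu+zlizvir]

/s/ before /v/ (voiced) → [z]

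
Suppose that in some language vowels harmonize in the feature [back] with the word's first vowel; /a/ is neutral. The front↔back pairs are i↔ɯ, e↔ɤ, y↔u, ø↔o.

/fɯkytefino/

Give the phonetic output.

[fɯkutɤfɯno]

/y/ harmonizes with /ɯ/ ([+back]) → [u]
/e/ harmonizes with /ɯ/ ([+back]) → [ɤ]
/i/ harmonizes with /ɯ/ ([+back]) → [ɯ]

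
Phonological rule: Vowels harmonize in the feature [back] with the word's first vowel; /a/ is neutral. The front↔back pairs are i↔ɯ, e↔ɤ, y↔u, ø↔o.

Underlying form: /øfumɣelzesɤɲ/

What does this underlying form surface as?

/u/ harmonizes with /ø/ ([-back]) → [y]
/ɤ/ harmonizes with /ø/ ([-back]) → [e]

[øfymɣelzeseɲ]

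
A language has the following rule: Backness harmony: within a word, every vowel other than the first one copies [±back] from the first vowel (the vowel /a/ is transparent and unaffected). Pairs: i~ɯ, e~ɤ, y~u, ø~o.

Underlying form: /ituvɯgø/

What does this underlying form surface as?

[ityvigø]

/u/ harmonizes with /i/ ([-back]) → [y]
/ɯ/ harmonizes with /i/ ([-back]) → [i]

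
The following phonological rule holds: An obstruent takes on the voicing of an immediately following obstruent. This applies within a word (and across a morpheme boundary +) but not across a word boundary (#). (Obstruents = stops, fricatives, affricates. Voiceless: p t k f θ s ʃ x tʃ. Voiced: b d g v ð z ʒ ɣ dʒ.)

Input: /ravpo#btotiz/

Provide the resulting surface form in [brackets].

/v/ before /p/ (voiceless) → [f]
/b/ before /t/ (voiceless) → [p]

[rafpo#ptotiz]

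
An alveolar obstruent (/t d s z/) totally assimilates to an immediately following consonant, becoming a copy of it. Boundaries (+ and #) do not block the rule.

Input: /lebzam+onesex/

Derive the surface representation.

no segment meets the rule's conditions; no change.

[lebzam+onesex]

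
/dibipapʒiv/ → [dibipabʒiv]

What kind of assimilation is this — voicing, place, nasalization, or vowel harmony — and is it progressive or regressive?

voicing assimilation, regressive

/p/→[b].
Each target copies a feature from the following segment, so the direction is regressive.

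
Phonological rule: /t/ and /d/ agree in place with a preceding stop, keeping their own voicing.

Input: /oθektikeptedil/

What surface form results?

[oθekkikeppedil]

/t/ after /k/ (velar) → [k]
/t/ after /p/ (labial) → [p]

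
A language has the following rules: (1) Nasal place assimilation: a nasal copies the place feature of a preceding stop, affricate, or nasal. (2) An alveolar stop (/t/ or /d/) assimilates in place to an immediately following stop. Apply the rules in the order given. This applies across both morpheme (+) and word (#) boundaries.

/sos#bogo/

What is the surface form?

[sos#bogo]

Rule 1: no segment meets the rule's conditions; no change.
After rule 1: sos#bogo
Rule 2: no segment meets the rule's conditions; no change.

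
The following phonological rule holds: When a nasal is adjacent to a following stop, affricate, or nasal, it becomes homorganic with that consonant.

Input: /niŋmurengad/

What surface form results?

/ŋ/ before /m/ (labial) → [m]
/n/ before /g/ (velar) → [ŋ]

[nimmureŋgad]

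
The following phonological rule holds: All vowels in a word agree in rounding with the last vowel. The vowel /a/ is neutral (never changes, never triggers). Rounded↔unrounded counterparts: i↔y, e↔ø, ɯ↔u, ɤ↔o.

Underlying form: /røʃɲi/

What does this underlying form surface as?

/ø/ harmonizes with /i/ ([-round]) → [e]

[reʃɲi]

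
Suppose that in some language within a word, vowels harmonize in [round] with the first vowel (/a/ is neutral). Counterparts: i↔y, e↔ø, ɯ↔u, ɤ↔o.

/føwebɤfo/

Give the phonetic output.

/e/ harmonizes with /ø/ ([+round]) → [ø]
/ɤ/ harmonizes with /ø/ ([+round]) → [o]

[føwøbofo]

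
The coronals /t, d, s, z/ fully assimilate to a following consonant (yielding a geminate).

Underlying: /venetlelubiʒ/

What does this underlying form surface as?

/t/ before /l/ → [l] (total assimilation)

[venellelubiʒ]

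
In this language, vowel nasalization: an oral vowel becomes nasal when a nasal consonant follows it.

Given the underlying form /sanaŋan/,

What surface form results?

/a/ before nasal /n/ → [ã]
/a/ before nasal /ŋ/ → [ã]
/a/ before nasal /n/ → [ã]

[sãnãŋãn]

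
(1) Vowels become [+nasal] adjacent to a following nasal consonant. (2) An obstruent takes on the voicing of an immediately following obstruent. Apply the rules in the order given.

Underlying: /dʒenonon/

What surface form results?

[dʒẽnõnõn]

Rule 1: /e/ before nasal /n/ → [ẽ]
Rule 1: /o/ before nasal /n/ → [õ]
Rule 1: /o/ before nasal /n/ → [õ]
After rule 1: dʒẽnõnõn
Rule 2: no segment meets the rule's conditions; no change.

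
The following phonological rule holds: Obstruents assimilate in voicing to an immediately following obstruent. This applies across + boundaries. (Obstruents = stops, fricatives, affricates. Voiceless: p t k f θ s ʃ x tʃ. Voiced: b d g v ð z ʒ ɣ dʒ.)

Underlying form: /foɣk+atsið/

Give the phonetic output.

/ɣ/ before /k/ (voiceless) → [x]

[foxk+atsið]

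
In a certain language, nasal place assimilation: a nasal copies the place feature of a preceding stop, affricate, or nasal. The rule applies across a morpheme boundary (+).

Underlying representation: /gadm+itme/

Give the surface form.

/m/ after /d/ (alveolar) → [n]
/m/ after /t/ (alveolar) → [n]

[gadn+itne]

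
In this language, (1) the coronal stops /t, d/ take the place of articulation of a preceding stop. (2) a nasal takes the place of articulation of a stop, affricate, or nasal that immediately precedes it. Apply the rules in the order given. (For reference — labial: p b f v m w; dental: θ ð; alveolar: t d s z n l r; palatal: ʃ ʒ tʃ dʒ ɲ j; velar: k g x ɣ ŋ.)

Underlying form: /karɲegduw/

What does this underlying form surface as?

[karɲegguw]

Rule 1: /d/ after /g/ (velar) → [g]
After rule 1: karɲegguw
Rule 2: no segment meets the rule's conditions; no change.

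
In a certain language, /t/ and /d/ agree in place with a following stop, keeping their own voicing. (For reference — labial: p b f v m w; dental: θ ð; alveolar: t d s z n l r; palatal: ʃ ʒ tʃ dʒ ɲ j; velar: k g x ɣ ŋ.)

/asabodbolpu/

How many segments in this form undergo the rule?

/d/ before /b/ (labial) → [b]
1 segment changes.

1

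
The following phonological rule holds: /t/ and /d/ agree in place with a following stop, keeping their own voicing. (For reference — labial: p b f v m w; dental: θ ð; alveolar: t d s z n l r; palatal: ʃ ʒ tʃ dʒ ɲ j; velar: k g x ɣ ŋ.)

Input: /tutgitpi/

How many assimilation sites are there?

2

/t/ before /g/ (velar) → [k]
/t/ before /p/ (labial) → [p]
2 segments change.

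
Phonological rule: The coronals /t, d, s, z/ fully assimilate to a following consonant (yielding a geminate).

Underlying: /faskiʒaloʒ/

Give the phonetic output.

/s/ before /k/ → [k] (total assimilation)

[fakkiʒaloʒ]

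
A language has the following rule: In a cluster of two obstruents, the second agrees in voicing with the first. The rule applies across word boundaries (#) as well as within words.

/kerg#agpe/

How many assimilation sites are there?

1

/p/ after /g/ (voiced) → [b]
1 segment changes.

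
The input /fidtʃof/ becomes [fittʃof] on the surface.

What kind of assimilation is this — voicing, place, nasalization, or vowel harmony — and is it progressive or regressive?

voicing assimilation, regressive

/d/→[t].
Each target copies a feature from the following segment, so the direction is regressive.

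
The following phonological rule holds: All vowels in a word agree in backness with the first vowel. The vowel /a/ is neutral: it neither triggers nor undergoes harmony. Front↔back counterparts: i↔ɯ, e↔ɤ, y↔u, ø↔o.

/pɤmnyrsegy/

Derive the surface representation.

/y/ harmonizes with /ɤ/ ([+back]) → [u]
/e/ harmonizes with /ɤ/ ([+back]) → [ɤ]
/y/ harmonizes with /ɤ/ ([+back]) → [u]

[pɤmnursɤgu]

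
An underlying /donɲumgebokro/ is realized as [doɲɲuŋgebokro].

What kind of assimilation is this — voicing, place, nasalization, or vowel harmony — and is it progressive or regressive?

/n/→[ɲ] /m/→[ŋ].
Each target copies a feature from the following segment, so the direction is regressive.

place assimilation, regressive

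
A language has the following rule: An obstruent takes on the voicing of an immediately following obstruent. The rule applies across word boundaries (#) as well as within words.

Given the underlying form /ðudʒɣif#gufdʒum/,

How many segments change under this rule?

2

/f/ before /g/ (voiced) → [v]
/f/ before /dʒ/ (voiced) → [v]
2 segments change.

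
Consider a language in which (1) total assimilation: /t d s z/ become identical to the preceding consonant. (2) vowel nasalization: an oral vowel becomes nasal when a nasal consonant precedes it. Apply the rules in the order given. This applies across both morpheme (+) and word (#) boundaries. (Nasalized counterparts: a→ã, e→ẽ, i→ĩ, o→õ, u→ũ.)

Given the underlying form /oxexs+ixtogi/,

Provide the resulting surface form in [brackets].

Rule 1: /s/ after /x/ → [x] (total assimilation)
Rule 1: /t/ after /x/ → [x] (total assimilation)
After rule 1: oxexx+ixxogi
Rule 2: no segment meets the rule's conditions; no change.

[oxexx+ixxogi]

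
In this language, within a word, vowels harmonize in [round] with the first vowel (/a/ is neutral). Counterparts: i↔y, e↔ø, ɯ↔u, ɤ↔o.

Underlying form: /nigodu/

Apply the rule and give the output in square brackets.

/o/ harmonizes with /i/ ([-round]) → [ɤ]
/u/ harmonizes with /i/ ([-round]) → [ɯ]

[nigɤdɯ]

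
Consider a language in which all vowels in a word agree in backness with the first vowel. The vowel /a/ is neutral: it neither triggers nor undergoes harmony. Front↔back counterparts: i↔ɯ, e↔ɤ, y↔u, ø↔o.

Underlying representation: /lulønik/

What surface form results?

/ø/ harmonizes with /u/ ([+back]) → [o]
/i/ harmonizes with /u/ ([+back]) → [ɯ]

[lulonɯk]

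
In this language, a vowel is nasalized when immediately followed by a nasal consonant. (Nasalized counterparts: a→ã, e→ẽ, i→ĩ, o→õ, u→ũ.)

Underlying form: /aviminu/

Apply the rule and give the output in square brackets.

[avĩmĩnu]

/i/ before nasal /m/ → [ĩ]
/i/ before nasal /n/ → [ĩ]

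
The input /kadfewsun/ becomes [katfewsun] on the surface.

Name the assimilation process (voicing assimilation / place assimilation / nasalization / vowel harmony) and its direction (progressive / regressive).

/d/→[t].
Each target copies a feature from the following segment, so the direction is regressive.

voicing assimilation, regressive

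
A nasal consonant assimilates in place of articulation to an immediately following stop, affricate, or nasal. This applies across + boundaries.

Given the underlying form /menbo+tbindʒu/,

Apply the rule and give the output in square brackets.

[membo+tbiɲdʒu]

/n/ before /b/ (labial) → [m]
/n/ before /dʒ/ (palatal) → [ɲ]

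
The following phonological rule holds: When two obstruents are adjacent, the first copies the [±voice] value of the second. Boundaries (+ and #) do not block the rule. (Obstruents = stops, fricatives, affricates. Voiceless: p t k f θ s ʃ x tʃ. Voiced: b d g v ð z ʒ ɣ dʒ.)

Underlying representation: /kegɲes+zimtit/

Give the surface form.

[kegɲez+zimtit]

/s/ before /z/ (voiced) → [z]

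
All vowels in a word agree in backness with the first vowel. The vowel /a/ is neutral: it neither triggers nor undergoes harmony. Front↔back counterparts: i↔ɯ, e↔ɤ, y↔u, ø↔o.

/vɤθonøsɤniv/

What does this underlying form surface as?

/ø/ harmonizes with /ɤ/ ([+back]) → [o]
/i/ harmonizes with /ɤ/ ([+back]) → [ɯ]

[vɤθonosɤnɯv]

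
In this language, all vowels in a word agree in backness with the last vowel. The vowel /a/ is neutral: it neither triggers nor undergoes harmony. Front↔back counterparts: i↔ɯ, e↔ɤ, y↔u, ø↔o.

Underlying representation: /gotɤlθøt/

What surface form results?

/o/ harmonizes with /ø/ ([-back]) → [ø]
/ɤ/ harmonizes with /ø/ ([-back]) → [e]

[gøtelθøt]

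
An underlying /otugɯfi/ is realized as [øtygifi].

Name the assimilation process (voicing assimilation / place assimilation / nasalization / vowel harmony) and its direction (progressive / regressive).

/o/→[ø] /u/→[y] /ɯ/→[i].
Vowels agree with the last vowel, so the harmony is regressive.

vowel harmony, regressive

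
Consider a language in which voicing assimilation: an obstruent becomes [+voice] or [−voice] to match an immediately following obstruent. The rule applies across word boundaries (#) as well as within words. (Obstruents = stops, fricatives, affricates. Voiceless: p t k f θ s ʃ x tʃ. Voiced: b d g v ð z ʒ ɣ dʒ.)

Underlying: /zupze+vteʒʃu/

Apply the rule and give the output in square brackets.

[zubze+fteʃʃu]

/p/ before /z/ (voiced) → [b]
/v/ before /t/ (voiceless) → [f]
/ʒ/ before /ʃ/ (voiceless) → [ʃ]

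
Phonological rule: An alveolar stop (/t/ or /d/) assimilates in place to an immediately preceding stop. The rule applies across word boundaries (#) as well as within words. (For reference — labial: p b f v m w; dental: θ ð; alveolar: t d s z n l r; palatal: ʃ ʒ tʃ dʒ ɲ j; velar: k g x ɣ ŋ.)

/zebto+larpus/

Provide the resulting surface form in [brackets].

[zebpo+larpus]

/t/ after /b/ (labial) → [p]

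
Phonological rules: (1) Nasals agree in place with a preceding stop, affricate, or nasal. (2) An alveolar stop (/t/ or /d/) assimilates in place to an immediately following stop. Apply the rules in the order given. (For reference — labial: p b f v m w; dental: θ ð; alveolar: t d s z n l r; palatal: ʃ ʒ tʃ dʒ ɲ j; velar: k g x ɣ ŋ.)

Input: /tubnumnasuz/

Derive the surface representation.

Rule 1: /n/ after /b/ (labial) → [m]
Rule 1: /n/ after /m/ (labial) → [m]
After rule 1: tubmummasuz
Rule 2: no segment meets the rule's conditions; no change.

[tubmummasuz]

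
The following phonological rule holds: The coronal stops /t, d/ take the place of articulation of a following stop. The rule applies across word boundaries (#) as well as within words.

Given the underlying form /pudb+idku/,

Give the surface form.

[pubb+igku]

/d/ before /b/ (labial) → [b]
/d/ before /k/ (velar) → [g]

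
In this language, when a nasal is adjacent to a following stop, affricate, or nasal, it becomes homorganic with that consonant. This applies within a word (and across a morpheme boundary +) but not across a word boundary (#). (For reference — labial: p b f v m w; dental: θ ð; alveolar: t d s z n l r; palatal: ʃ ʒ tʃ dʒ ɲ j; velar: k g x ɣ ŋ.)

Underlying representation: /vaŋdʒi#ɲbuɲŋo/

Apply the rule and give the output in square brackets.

/ŋ/ before /dʒ/ (palatal) → [ɲ]
/ɲ/ before /b/ (labial) → [m]
/ɲ/ before /ŋ/ (velar) → [ŋ]

[vaɲdʒi#mbuŋŋo]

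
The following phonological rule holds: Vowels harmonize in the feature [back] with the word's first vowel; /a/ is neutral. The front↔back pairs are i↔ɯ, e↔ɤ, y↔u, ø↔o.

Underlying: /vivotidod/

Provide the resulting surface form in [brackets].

[vivøtidød]

/o/ harmonizes with /i/ ([-back]) → [ø]
/o/ harmonizes with /i/ ([-back]) → [ø]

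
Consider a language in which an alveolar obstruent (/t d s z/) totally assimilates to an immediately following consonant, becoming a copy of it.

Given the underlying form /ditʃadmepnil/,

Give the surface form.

[ditʃammepnil]

/d/ before /m/ → [m] (total assimilation)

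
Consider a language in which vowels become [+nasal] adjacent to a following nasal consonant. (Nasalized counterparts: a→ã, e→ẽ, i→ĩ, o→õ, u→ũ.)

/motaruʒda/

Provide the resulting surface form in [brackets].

[motaruʒda]

no segment meets the rule's conditions; no change.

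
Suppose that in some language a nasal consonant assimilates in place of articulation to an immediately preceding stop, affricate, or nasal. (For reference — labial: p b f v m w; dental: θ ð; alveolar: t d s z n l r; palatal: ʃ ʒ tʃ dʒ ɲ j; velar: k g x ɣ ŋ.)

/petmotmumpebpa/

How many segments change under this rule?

/m/ after /t/ (alveolar) → [n]
/m/ after /t/ (alveolar) → [n]
2 segments change.

2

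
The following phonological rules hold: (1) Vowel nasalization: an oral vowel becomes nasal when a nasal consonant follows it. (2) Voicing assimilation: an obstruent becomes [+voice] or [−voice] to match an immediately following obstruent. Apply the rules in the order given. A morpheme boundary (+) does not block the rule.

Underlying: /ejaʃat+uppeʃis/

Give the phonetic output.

Rule 1: no segment meets the rule's conditions; no change.
After rule 1: ejaʃat+uppeʃis
Rule 2: no segment meets the rule's conditions; no change.

[ejaʃat+uppeʃis]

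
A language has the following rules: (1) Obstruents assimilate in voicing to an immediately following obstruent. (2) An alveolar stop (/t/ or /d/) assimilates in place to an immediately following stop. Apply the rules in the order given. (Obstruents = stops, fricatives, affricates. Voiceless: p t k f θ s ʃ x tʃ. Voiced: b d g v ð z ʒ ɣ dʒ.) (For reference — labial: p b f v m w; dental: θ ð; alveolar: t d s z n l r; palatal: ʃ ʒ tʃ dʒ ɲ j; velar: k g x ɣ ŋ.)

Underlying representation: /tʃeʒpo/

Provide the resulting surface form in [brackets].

Rule 1: /ʒ/ before /p/ (voiceless) → [ʃ]
After rule 1: tʃeʃpo
Rule 2: no segment meets the rule's conditions; no change.

[tʃeʃpo]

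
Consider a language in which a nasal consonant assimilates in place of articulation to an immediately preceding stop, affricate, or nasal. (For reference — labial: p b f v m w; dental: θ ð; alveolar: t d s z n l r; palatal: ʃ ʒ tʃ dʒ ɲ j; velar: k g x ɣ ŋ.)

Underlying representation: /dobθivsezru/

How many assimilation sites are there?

No segment meets the rule's conditions.

0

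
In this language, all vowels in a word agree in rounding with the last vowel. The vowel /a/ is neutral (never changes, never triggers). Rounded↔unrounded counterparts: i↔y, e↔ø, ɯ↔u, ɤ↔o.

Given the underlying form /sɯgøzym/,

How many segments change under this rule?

/ɯ/ harmonizes with /y/ ([+round]) → [u]
1 segment changes.

1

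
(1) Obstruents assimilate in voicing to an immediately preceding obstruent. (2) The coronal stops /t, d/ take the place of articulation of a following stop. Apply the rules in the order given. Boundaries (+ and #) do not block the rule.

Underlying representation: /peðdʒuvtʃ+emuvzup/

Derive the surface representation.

Rule 1: /tʃ/ after /v/ (voiced) → [dʒ]
After rule 1: peðdʒuvdʒ+emuvzup
Rule 2: no segment meets the rule's conditions; no change.

[peðdʒuvdʒ+emuvzup]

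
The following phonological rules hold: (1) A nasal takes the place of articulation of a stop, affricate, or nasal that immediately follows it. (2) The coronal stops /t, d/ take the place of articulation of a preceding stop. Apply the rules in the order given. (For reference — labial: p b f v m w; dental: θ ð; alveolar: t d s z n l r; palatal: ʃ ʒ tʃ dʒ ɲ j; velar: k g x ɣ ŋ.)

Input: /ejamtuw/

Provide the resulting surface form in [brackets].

[ejantuw]

Rule 1: /m/ before /t/ (alveolar) → [n]
After rule 1: ejantuw
Rule 2: no segment meets the rule's conditions; no change.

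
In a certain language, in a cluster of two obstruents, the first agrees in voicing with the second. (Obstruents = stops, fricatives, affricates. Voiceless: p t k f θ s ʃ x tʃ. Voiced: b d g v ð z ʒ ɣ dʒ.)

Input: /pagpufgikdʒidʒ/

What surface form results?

[pakpuvgigdʒidʒ]

/g/ before /p/ (voiceless) → [k]
/f/ before /g/ (voiced) → [v]
/k/ before /dʒ/ (voiced) → [g]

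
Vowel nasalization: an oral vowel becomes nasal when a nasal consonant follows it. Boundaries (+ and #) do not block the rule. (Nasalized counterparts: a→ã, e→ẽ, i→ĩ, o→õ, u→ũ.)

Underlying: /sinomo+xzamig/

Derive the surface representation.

/i/ before nasal /n/ → [ĩ]
/o/ before nasal /m/ → [õ]
/a/ before nasal /m/ → [ã]

[sĩnõmo+xzãmig]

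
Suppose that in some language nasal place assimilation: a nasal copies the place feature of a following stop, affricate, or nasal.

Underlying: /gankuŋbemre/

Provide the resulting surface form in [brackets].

/n/ before /k/ (velar) → [ŋ]
/ŋ/ before /b/ (labial) → [m]

[gaŋkumbemre]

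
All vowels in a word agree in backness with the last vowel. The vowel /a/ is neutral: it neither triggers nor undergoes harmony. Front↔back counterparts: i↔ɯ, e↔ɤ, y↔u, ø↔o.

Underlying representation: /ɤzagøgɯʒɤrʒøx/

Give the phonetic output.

/ɤ/ harmonizes with /ø/ ([-back]) → [e]
/ɯ/ harmonizes with /ø/ ([-back]) → [i]
/ɤ/ harmonizes with /ø/ ([-back]) → [e]

[ezagøgiʒerʒøx]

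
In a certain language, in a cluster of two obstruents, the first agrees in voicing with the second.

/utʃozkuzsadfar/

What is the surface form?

/z/ before /k/ (voiceless) → [s]
/z/ before /s/ (voiceless) → [s]
/d/ before /f/ (voiceless) → [t]

[utʃoskussatfar]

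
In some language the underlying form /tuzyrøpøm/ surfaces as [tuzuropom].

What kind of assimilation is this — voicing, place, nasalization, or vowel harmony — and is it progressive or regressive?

/y/→[u] /ø/→[o] /ø/→[o].
Vowels agree with the first vowel, so the harmony is progressive.

vowel harmony, progressive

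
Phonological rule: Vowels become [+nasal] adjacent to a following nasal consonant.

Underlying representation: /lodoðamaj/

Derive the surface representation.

/a/ before nasal /m/ → [ã]

[lodoðãmaj]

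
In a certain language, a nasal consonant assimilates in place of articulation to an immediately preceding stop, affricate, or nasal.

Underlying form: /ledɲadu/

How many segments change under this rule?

1

/ɲ/ after /d/ (alveolar) → [n]
1 segment changes.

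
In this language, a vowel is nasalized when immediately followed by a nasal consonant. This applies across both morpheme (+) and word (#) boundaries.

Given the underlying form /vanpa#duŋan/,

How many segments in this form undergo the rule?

3

/a/ before nasal /n/ → [ã]
/u/ before nasal /ŋ/ → [ũ]
/a/ before nasal /n/ → [ã]
3 segments change.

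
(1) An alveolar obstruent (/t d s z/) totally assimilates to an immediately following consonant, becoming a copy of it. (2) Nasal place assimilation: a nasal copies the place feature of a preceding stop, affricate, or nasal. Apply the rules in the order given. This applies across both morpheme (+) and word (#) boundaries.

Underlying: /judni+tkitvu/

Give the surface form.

Rule 1: /d/ before /n/ → [n] (total assimilation)
Rule 1: /t/ before /k/ → [k] (total assimilation)
Rule 1: /t/ before /v/ → [v] (total assimilation)
After rule 1: junni+kkivvu
Rule 2: no segment meets the rule's conditions; no change.

[junni+kkivvu]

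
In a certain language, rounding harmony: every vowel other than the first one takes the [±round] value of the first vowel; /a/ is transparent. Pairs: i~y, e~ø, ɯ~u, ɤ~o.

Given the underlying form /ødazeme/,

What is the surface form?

/e/ harmonizes with /ø/ ([+round]) → [ø]
/e/ harmonizes with /ø/ ([+round]) → [ø]

[ødazømø]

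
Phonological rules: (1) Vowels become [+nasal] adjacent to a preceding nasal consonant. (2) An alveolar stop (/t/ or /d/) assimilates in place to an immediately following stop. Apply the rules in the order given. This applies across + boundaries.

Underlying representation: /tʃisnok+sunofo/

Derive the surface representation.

Rule 1: /o/ after nasal /n/ → [õ]
Rule 1: /o/ after nasal /n/ → [õ]
After rule 1: tʃisnõk+sunõfo
Rule 2: no segment meets the rule's conditions; no change.

[tʃisnõk+sunõfo]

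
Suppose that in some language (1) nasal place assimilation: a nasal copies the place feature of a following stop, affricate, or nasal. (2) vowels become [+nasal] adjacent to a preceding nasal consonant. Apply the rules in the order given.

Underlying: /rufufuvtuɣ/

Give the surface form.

Rule 1: no segment meets the rule's conditions; no change.
After rule 1: rufufuvtuɣ
Rule 2: no segment meets the rule's conditions; no change.

[rufufuvtuɣ]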